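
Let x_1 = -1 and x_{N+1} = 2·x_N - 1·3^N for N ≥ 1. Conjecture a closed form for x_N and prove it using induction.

Computing the first terms: x_1 = -1, x_2 = -5, x_3 = -19. This suggests x_N = 2^N - 3^N.
Base step (N = 1): the formula gives -1 = -1 = x_1.
For the inductive step, assume it holds for an arbitrary j ≥ 1, so x_j = 2^j - 3^j.
Then x_{j+1} = 2·x_j - 1·3^j = 2·(2^j - 3^j) - 1·3^j = 2^(j + 1) - 3^(j + 1),
which is the claimed formula at N = j+1.
By the principle of mathematical induction, the result holds for all N ≥ 1.

x_N = 2^N - 3^N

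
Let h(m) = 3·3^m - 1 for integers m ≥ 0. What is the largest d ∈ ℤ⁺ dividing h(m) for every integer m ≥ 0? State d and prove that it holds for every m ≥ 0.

d = 2

Computing the first values: h(0) = 2 and h(1) = 8; gcd(2, 8) = 2, so d ≤ 2.
We prove 2 | 3·3^m - 1 for all m ≥ 0 by induction on m.
For the base case m = 0: h(0) = 2 = 2·(1), so 2 | h(0).
Suppose the result is true for m = j, i.e. 2 | h(j). Then
h(j+1) = 3·3^(j+1) - 1 = 3·(3·3^j - 1) + 2 = 3·h(j) + 2. The first term is divisible by 2 by the inductive hypothesis, and 2 is divisible by 2. Hence 2 | h(j+1).
By the principle of mathematical induction, the result holds for all m ≥ 0.
Therefore the largest such d is 2.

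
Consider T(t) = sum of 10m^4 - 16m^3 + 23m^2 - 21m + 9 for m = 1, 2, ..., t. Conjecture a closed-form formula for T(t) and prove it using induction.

We claim T(t) = t(2t^4 + t^3 + 3t^2 - 3t + 2) for all t ≥ 1.
When t = 1: T(1) = 5, and the closed form gives 5. They agree.
Inductive step: assume the claim holds for t = m, so T(m) = m(2m^4 + m^3 + 3m^2 - 3m + 2).
Then T(m+1) = T(m) + (10m^4 + 24m^3 + 35m^2 + 17m + 5) = (m(2m^4 + m^3 + 3m^2 - 3m + 2)) + (10m^4 + 24m^3 + 35m^2 + 17m + 5).
Simplifying, T(m+1) = (m + 1)(2m^4 + 9m^3 + 18m^2 + 14m + 5) = (m+1)(2(m+1)^4 + (m+1)^3 + 3(m+1)^2 - 3(m+1) + 2),
which is the closed form with t = m+1.
By the principle of mathematical induction, the result holds for all t ≥ 1.

T(t) = t(2t^4 + t^3 + 3t^2 - 3t + 2)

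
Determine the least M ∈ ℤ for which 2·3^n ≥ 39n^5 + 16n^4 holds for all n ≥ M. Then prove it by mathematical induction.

At n = 15: 28697814 < 30425625, so the inequality fails and M ≥ 16. We prove 2·3^n ≥ 39n^5 + 16n^4 for all n ≥ 16.
Base step (n = 16): 2·3^n = 86093442 and 39n^5 + 16n^4 = 41943040, so 86093442 ≥ 41943040.
Inductive step: suppose the statement holds for some r ≥ 16, so 2·3^r ≥ 39r^5 + 16r^4.
Then 2·3^(r + 1) = 3·(2·3^r) ≥ 3·(39r^5 + 16r^4).
Also, for r ≥ 16 we have 3·(39r^5 + 16r^4) ≥ 39(r+1)^5 + 16(r+1)^4, since 3·(39r^5 + 16r^4) − (39(r+1)^5 + 16(r+1)^4) = 78r^5 - 163r^4 - 454r^3 - 486r^2 - 259r - 55, which is nonnegative for all r ≥ 16.
Combining, 2·3^(r + 1) ≥ 39(r+1)^5 + 16(r+1)^4.
Hence, by induction on n, the claim holds for every n ≥ 16.
Hence the smallest such M is 16.

M = 16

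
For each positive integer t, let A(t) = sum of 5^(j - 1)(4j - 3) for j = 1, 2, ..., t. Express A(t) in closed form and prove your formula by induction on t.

A(t) = 5^t(t - 1) + 1

We claim A(t) = 5^t(t - 1) + 1 for all t ≥ 1.
Base case (t = 1): A(1) = 1, and the closed form gives 1. They agree.
Inductive step: suppose the statement holds for some j ≥ 1, so A(j) = 5^j(j - 1) + 1.
Then A(j+1) = A(j) + (5^j(4j + 1)) = (5^j(j - 1) + 1) + (5^j(4j + 1)).
Simplifying, A(j+1) = 5^(j + 1)j + 1 = 5^(j+1)((j+1) - 1) + 1,
which is the closed form with t = j+1.
By the principle of mathematical induction, the result holds for all t ≥ 1.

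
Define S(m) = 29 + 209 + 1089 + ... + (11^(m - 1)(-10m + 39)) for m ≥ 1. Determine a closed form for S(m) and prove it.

We claim S(m) = 11^m(-m + 4) - 4 for all m ≥ 1.
When m = 1: S(1) = 29, and the closed form gives 29. They agree.
Suppose the result is true for m = i, so S(i) = 11^i(-i + 4) - 4.
Then S(i+1) = S(i) + (11^i(-10i + 29)) = (11^i(-i + 4) - 4) + (11^i(-10i + 29)).
Simplifying, S(i+1) = -11·11^i·i + 33·11^i - 4 = 11^(i+1)(-(i+1) + 4) - 4,
which is the closed form with m = i+1.
This completes the induction.

S(m) = 11^m(-m + 4) - 4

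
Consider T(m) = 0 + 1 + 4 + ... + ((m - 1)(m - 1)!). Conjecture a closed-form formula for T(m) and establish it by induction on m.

We claim T(m) = m! - 1 for all m ≥ 1.
For the base case m = 1: T(1) = 0, and the closed form gives 0. They agree.
Suppose the result is true for m = i, so T(i) = i! - 1.
Then T(i+1) = T(i) + (i·i!) = (i! - 1) + (i·i!).
Simplifying, T(i+1) = (i+1)! - 1,
which is the closed form with m = i+1.
By the principle of mathematical induction, the result holds for all m ≥ 1.

T(m) = m! - 1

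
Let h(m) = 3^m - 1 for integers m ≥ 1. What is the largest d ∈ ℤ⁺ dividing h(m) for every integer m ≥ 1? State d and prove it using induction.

Computing the first values: h(1) = 2 and h(2) = 8; gcd(2, 8) = 2, so d ≤ 2.
We prove 2 | 3^m - 1 for all m ≥ 1 by induction on m.
Base step (m = 1): h(1) = 2 = 2·(1), so 2 | h(1).
Suppose the result is true for m = k, i.e. 2 | h(k). Then
3^{k+1} − 1^{k+1} = 3·3^k − 1·1^k = 3·(3^k − 1^k) + (2)·1^k. The first term is divisible by 2 by the inductive hypothesis, and the second term (2)·1^k is divisible by 2 since 2 | 2. Hence 2 | h(k+1).
By the principle of mathematical induction, the result holds for all m ≥ 1.
Therefore the largest such d is 2.

d = 2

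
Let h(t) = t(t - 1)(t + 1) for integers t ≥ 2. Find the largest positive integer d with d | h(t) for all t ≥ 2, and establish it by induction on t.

d = 6

Computing the first values: h(2) = 6 and h(3) = 24; gcd(6, 24) = 6, so d ≤ 6.
We prove 6 | t(t - 1)(t + 1) for all t ≥ 2 by induction on t.
For the base case t = 2: h(2) = 6 = 6·(1), so 6 | h(2).
Inductive step: suppose the statement holds for some i ≥ 2, i.e. 6 | h(i). Then
h(i+1) − h(i) = i·(i+1)·(i+2) − (i-1)·i·(i+1) = i·(i+1)·[(i+2) − (i-1)] = 3·i·(i+1). The product of 2 consecutive integers is divisible by (2)! = 2, so h(i+1) − h(i) is divisible by 3·2 = 6. By the inductive hypothesis 6 | h(i), hence 6 | h(i+1).
This completes the induction.
Therefore the largest such d is 6.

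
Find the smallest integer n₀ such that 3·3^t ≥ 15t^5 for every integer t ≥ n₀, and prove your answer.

n₀ = 14

At t = 13: 4782969 < 5569395, so the inequality fails and n₀ ≥ 14. We prove 3·3^t ≥ 15t^5 for all t ≥ 14.
Base step (t = 14): 3·3^t = 14348907 and 15t^5 = 8067360, so 14348907 ≥ 8067360.
Inductive step: assume the claim holds for t = m, so 3·3^m ≥ 15m^5.
Then 3·3^(m + 1) = 3·(3·3^m) ≥ 3·(15m^5).
Also, for m ≥ 14 we have 3·(15m^5) ≥ 15(m+1)^5, since 3 ≥ (1 + 1/m)^5 for all m ≥ 14.
Combining, 3·3^(m + 1) ≥ 15(m+1)^5.
This completes the induction.
Hence the smallest such n₀ is 14.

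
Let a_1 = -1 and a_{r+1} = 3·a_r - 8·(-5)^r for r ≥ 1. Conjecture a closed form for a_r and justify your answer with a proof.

a_r = (-5)^r + 4·3^(r - 1)

Computing the first terms: a_1 = -1, a_2 = 37, a_3 = -89. This suggests a_r = (-5)^r + 4·3^(r - 1).
When r = 1: the formula gives -1 = -1 = a_1.
Inductive step: assume the claim holds for r = p, so a_p = (-5)^p + 4·3^(p - 1).
Then a_{p+1} = 3·a_p - 8·(-5)^p = 3·((-5)^p + 4·3^(p - 1)) - 8·(-5)^p = (-5)^(p + 1) + 4·3^p = (-5)^(p+1) + 4·3^((p+1) - 1),
which is the claimed formula at r = p+1.
By induction, the statement is established for all r ≥ 1.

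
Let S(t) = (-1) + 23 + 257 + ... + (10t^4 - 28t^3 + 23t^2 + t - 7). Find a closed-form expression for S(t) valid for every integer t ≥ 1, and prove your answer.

S(t) = t(2t^4 - 2t^3 - 3t^2 + 5t - 3)

We claim S(t) = t(2t^4 - 2t^3 - 3t^2 + 5t - 3) for all t ≥ 1.
When t = 1: S(1) = -1, and the closed form gives -1. They agree.
Inductive step: suppose the statement holds for some j ≥ 1, so S(j) = j(2j^4 - 2j^3 - 3j^2 + 5j - 3).
Then S(j+1) = S(j) + (10j^4 + 12j^3 - j^2 + 3j - 1) = (j(2j^4 - 2j^3 - 3j^2 + 5j - 3)) + (10j^4 + 12j^3 - j^2 + 3j - 1).
Simplifying, S(j+1) = (j + 1)(2j^4 + 6j^3 + 3j^2 + j - 1) = (j+1)(2(j+1)^4 - 2(j+1)^3 - 3(j+1)^2 + 5(j+1) - 3),
which is the closed form with t = j+1.
This completes the induction.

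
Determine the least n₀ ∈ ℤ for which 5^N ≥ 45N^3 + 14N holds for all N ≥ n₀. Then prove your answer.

n₀ = 6

At N = 5: 3125 < 5695, so the inequality fails and n₀ ≥ 6. We prove 5^N ≥ 45N^3 + 14N for all N ≥ 6.
For the base case N = 6: 5^N = 15625 and 45N^3 + 14N = 9804, so 15625 ≥ 9804.
Suppose the result is true for N = i, so 5^i ≥ 45i^3 + 14i.
Then 5^(i + 1) = 5·(5^i) ≥ 5·(45i^3 + 14i).
Also, for i ≥ 6 we have 5·(45i^3 + 14i) ≥ 45(i+1)^3 + 14(i+1), since 5·(45i^3 + 14i) − (45(i+1)^3 + 14(i+1)) = 180i^3 - 135i^2 - 79i - 59, which is nonnegative for all i ≥ 6.
Combining, 5^(i + 1) ≥ 45(i+1)^3 + 14(i+1).
Hence, by induction on N, the claim holds for every N ≥ 6.
Hence the smallest such n₀ is 6.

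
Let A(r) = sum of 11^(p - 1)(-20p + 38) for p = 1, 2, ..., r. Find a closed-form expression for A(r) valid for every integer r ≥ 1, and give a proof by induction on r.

We claim A(r) = 2·11^r(-r + 2) - 4 for all r ≥ 1.
When r = 1: A(1) = 18, and the closed form gives 18. They agree.
Inductive step: suppose the statement holds for some p ≥ 1, so A(p) = 2·11^p(-p + 2) - 4.
Then A(p+1) = A(p) + (11^p(-20p + 18)) = (2·11^p(-p + 2) - 4) + (11^p(-20p + 18)).
Simplifying, A(p+1) = -22·11^p·p + 22·11^p - 4 = 2·11^(p+1)(-(p+1) + 2) - 4,
which is the closed form with r = p+1.
By induction, the statement is established for all r ≥ 1.

A(r) = 2·11^r(-r + 2) - 4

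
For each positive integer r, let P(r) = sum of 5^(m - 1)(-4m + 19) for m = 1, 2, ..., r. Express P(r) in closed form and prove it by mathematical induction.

We claim P(r) = 5^r(-r + 5) - 5 for all r ≥ 1.
Base case (r = 1): P(1) = 15, and the closed form gives 15. They agree.
Suppose the result is true for r = m, so P(m) = 5^m(-m + 5) - 5.
Then P(m+1) = P(m) + (5^m(-4m + 15)) = (5^m(-m + 5) - 5) + (5^m(-4m + 15)).
Simplifying, P(m+1) = -5·5^m·m + 20·5^m - 5 = 5^(m+1)(-(m+1) + 5) - 5,
which is the closed form with r = m+1.
By induction, the statement is established for all r ≥ 1.

P(r) = 5^r(-r + 5) - 5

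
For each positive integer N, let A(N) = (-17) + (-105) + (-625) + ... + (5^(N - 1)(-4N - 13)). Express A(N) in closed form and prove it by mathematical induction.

A(N) = -5^N(N + 3) + 3

We claim A(N) = -5^N(N + 3) + 3 for all N ≥ 1.
Base step (N = 1): A(1) = -17, and the closed form gives -17. They agree.
Suppose the result is true for N = i, so A(i) = -5^i(i + 3) + 3.
Then A(i+1) = A(i) + (5^i(-4i - 17)) = (-5^i(i + 3) + 3) + (5^i(-4i - 17)).
Simplifying, A(i+1) = -5·5^i·i - 20·5^i + 3 = -5^(i+1)((i+1) + 3) + 3,
which is the closed form with N = i+1.
By the principle of mathematical induction, the result holds for all N ≥ 1.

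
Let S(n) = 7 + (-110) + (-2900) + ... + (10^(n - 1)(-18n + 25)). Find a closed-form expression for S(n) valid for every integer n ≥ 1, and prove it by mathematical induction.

We claim S(n) = 10^n(-2n + 3) - 3 for all n ≥ 1.
For the base case n = 1: S(1) = 7, and the closed form gives 7. They agree.
For the inductive step, assume it holds for an arbitrary k ≥ 1, so S(k) = 10^k(-2k + 3) - 3.
Then S(k+1) = S(k) + (10^k(-18k + 7)) = (10^k(-2k + 3) - 3) + (10^k(-18k + 7)).
Simplifying, S(k+1) = -20·10^k·k + 10·10^k - 3 = 10^(k+1)(-2(k+1) + 3) - 3,
which is the closed form with n = k+1.
By induction, the statement is established for all n ≥ 1.

S(n) = 10^n(-2n + 3) - 3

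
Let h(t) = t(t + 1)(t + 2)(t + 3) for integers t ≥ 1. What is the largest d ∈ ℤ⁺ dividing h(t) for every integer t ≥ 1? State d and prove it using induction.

d = 24

Computing the first values: h(1) = 24 and h(2) = 120; gcd(24, 120) = 24, so d ≤ 24.
We prove 24 | t(t + 1)(t + 2)(t + 3) for all t ≥ 1 by induction on t.
Base step (t = 1): h(1) = 24 = 24·(1), so 24 | h(1).
Inductive step: suppose the statement holds for some j ≥ 1, i.e. 24 | h(j). Then
h(j+1) − h(j) = (j+1)·(j+2)·(j+3)·(j+4) − j·(j+1)·(j+2)·(j+3) = (j+1)·(j+2)·(j+3)·[(j+4) − j] = 4·(j+1)·(j+2)·(j+3). The product of 3 consecutive integers is divisible by (3)! = 6, so h(j+1) − h(j) is divisible by 4·6 = 24. By the inductive hypothesis 24 | h(j), hence 24 | h(j+1).
By the principle of mathematical induction, the result holds for all t ≥ 1.
Therefore the largest such d is 24.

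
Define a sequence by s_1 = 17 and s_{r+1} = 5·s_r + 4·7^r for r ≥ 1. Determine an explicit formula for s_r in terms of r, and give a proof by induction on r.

Computing the first terms: s_1 = 17, s_2 = 113, s_3 = 761. This suggests s_r = 3·5^(r - 1) + 2·7^r.
Base step (r = 1): the formula gives 17 = 17 = s_1.
Inductive step: assume the claim holds for r = i, so s_i = 3·5^(i - 1) + 2·7^i.
Then s_{i+1} = 5·s_i + 4·7^i = 5·(3·5^(i - 1) + 2·7^i) + 4·7^i = 3·5^i + 2·7^(i + 1) = 3·5^((i+1) - 1) + 2·7^(i+1),
which is the claimed formula at r = i+1.
By the principle of mathematical induction, the result holds for all r ≥ 1.

s_r = 3·5^(r - 1) + 2·7^r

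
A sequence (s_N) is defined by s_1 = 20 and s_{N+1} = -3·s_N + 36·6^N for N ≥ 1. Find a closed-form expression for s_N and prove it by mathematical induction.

Computing the first terms: s_1 = 20, s_2 = 156, s_3 = 828. This suggests s_N = -4(-3)^(N - 1) + 4·6^N.
When N = 1: the formula gives 20 = 20 = s_1.
Inductive step: suppose the statement holds for some p ≥ 1, so s_p = -4(-3)^(p - 1) + 4·6^p.
Then s_{p+1} = -3·s_p + 36·6^p = -3·(-4(-3)^(p - 1) + 4·6^p) + 36·6^p = -4(-3)^p + 4·6^(p + 1) = -4(-3)^((p+1) - 1) + 4·6^(p+1),
which is the claimed formula at N = p+1.
By the principle of mathematical induction, the result holds for all N ≥ 1.

s_N = -4(-3)^(N - 1) + 4·6^N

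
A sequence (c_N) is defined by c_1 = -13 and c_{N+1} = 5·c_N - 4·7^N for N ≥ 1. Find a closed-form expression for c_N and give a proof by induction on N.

Computing the first terms: c_1 = -13, c_2 = -93, c_3 = -661. This suggests c_N = 5^(N - 1) - 2·7^N.
When N = 1: the formula gives -13 = -13 = c_1.
Inductive step: suppose the statement holds for some k ≥ 1, so c_k = 5^(k - 1) - 2·7^k.
Then c_{k+1} = 5·c_k - 4·7^k = 5·(5^(k - 1) - 2·7^k) - 4·7^k = 5^k - 2·7^(k + 1) = 5^((k+1) - 1) - 2·7^(k+1),
which is the claimed formula at N = k+1.
This completes the induction.

c_N = 5^(N - 1) - 2·7^N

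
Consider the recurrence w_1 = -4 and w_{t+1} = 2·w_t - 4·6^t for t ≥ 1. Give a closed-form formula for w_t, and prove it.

w_t = 2^t - 6^t

Computing the first terms: w_1 = -4, w_2 = -32, w_3 = -208. This suggests w_t = 2^t - 6^t.
When t = 1: the formula gives -4 = -4 = w_1.
Suppose the result is true for t = i, so w_i = 2^i - 6^i.
Then w_{i+1} = 2·w_i - 4·6^i = 2·(2^i - 6^i) - 4·6^i = 2^(i + 1) - 6^(i + 1),
which is the claimed formula at t = i+1.
Hence, by induction on t, the claim holds for every t ≥ 1.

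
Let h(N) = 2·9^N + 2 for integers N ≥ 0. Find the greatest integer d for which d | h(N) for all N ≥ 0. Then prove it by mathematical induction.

Computing the first values: h(0) = 4 and h(1) = 20; gcd(4, 20) = 4, so d ≤ 4.
We prove 4 | 2·9^N + 2 for all N ≥ 0 by induction on N.
Base case (N = 0): h(0) = 4 = 4·(1), so 4 | h(0).
Inductive step: suppose the statement holds for some i ≥ 0, i.e. 4 | h(i). Then
h(i+1) = 2·9^(i+1) + 2 = 9·(2·9^i + 2) - 16 = 9·h(i) - 16. The first term is divisible by 4 by the inductive hypothesis, and -16 is divisible by 4. Hence 4 | h(i+1).
By the principle of mathematical induction, the result holds for all N ≥ 0.
Therefore the largest such d is 4.

d = 4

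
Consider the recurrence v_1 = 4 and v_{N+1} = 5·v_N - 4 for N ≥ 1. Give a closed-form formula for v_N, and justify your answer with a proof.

v_N = 3·5^(N - 1) + 1

Computing the first terms: v_1 = 4, v_2 = 16, v_3 = 76. This suggests v_N = 3·5^(N - 1) + 1.
Base step (N = 1): the formula gives 4 = 4 = v_1.
Suppose the result is true for N = m, so v_m = 3·5^(m - 1) + 1.
Then v_{m+1} = 5·v_m - 4 = 5·(3·5^(m - 1) + 1) - 4 = 3·5^m + 1 = 3·5^((m+1) - 1) + 1,
which is the claimed formula at N = m+1.
This completes the induction.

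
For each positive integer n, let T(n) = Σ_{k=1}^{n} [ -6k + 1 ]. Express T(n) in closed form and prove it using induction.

T(n) = -n(3n + 2)

We claim T(n) = -n(3n + 2) for all n ≥ 1.
When n = 1: T(1) = -5, and the closed form gives -5. They agree.
Suppose the result is true for n = k, so T(k) = k(-3k - 2).
Then T(k+1) = T(k) + (-6k - 5) = (k(-3k - 2)) + (-6k - 5).
Simplifying, T(k+1) = -(k + 1)(3k + 5) = -(k+1)(3(k+1) + 2),
which is the closed form with n = k+1.
This completes the induction.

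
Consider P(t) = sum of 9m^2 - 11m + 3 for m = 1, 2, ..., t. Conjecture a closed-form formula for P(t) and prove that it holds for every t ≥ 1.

P(t) = t(3t^2 - t - 1)

We claim P(t) = t(3t^2 - t - 1) for all t ≥ 1.
Base step (t = 1): P(1) = 1, and the closed form gives 1. They agree.
Inductive step: assume the claim holds for t = m, so P(m) = m(3m^2 - m - 1).
Then P(m+1) = P(m) + (9m^2 + 7m + 1) = (m(3m^2 - m - 1)) + (9m^2 + 7m + 1).
Simplifying, P(m+1) = (m + 1)(3m^2 + 5m + 1) = (m+1)(3(m+1)^2 - (m+1) - 1),
which is the closed form with t = m+1.
By the principle of mathematical induction, the result holds for all t ≥ 1.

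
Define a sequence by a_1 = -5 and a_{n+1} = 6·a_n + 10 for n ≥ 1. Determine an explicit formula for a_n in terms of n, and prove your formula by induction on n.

a_n = -3·6^(n - 1) - 2

Computing the first terms: a_1 = -5, a_2 = -20, a_3 = -110. This suggests a_n = -3·6^(n - 1) - 2.
For the base case n = 1: the formula gives -5 = -5 = a_1.
For the inductive step, assume it holds for an arbitrary j ≥ 1, so a_j = -3·6^(j - 1) - 2.
Then a_{j+1} = 6·a_j + 10 = 6·(-3·6^(j - 1) - 2) + 10 = -3·6^j - 2 = -3·6^((j+1) - 1) - 2,
which is the claimed formula at n = j+1.
Hence, by induction on n, the claim holds for every n ≥ 1.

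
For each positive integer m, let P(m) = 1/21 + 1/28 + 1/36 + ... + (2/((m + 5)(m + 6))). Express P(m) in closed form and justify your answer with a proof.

We claim P(m) = m/(3(m + 6)) for all m ≥ 1.
Base case (m = 1): P(1) = 1/21, and the closed form gives 1/21. They agree.
Suppose the result is true for m = j, so P(j) = j/(3(j + 6)).
Then P(j+1) = P(j) + (2/((j + 6)(j + 7))) = (j/(3(j + 6))) + (2/((j + 6)(j + 7))).
Simplifying, P(j+1) = (j + 1)/(3(j + 7)) = (j+1)/(3((j+1) + 6)),
which is the closed form with m = j+1.
By induction, the statement is established for all m ≥ 1.

P(m) = m/(3(m + 6))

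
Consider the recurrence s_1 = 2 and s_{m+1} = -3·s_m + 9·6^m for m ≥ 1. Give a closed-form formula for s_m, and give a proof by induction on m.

Computing the first terms: s_1 = 2, s_2 = 48, s_3 = 180. This suggests s_m = -4(-3)^(m - 1) + 6^m.
Base case (m = 1): the formula gives 2 = 2 = s_1.
Inductive step: suppose the statement holds for some j ≥ 1, so s_j = -4(-3)^(j - 1) + 6^j.
Then s_{j+1} = -3·s_j + 9·6^j = -3·(-4(-3)^(j - 1) + 6^j) + 9·6^j = -4(-3)^j + 6^(j + 1) = -4(-3)^((j+1) - 1) + 6^(j+1),
which is the claimed formula at m = j+1.
This completes the induction.

s_m = -4(-3)^(m - 1) + 6^m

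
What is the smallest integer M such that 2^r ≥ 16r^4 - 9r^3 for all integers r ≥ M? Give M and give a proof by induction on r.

M = 22

At r = 21: 2097152 < 3028347, so the inequality fails and M ≥ 22. We prove 2^r ≥ 16r^4 - 9r^3 for all r ≥ 22.
For the base case r = 22: 2^r = 4194304 and 16r^4 - 9r^3 = 3652264, so 4194304 ≥ 3652264.
Inductive step: suppose the statement holds for some p ≥ 22, so 2^p ≥ 16p^4 - 9p^3.
Then 2^(p + 1) = 2·(2^p) ≥ 2·(16p^4 - 9p^3).
Also, for p ≥ 22 we have 2·(16p^4 - 9p^3) ≥ 16(p+1)^4 - 9(p+1)^3, since 2·(16p^4 - 9p^3) − (16(p+1)^4 - 9(p+1)^3) = 16p^4 - 73p^3 - 69p^2 - 37p - 7, which is nonnegative for all p ≥ 22.
Combining, 2^(p + 1) ≥ 16(p+1)^4 - 9(p+1)^3.
By induction, the statement is established for all r ≥ 22.
Hence the smallest such M is 22.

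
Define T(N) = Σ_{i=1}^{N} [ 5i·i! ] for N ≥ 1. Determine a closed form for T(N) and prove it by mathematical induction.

We claim T(N) = (5N + 5)N! - 5 for all N ≥ 1.
Base step (N = 1): T(1) = 5, and the closed form gives 5. They agree.
For the inductive step, assume it holds for an arbitrary i ≥ 1, so T(i) = (5i + 5)i! - 5.
Then T(i+1) = T(i) + (5(i + 1)(i + 1)!) = ((5i + 5)i! - 5) + (5(i + 1)(i + 1)!).
Simplifying, T(i+1) = (5(i+1) + 5)(i+1)! - 5,
which is the closed form with N = i+1.
This completes the induction.

T(N) = (5N + 5)N! - 5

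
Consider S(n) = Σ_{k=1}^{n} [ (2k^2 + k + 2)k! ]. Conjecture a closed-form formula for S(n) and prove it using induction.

S(n) = (2n + 1)(n + 1)! - 1

We claim S(n) = (2n + 1)(n + 1)! - 1 for all n ≥ 1.
For the base case n = 1: S(1) = 5, and the closed form gives 5. They agree.
Inductive step: suppose the statement holds for some k ≥ 1, so S(k) = (2k + 1)(k + 1)! - 1.
Then S(k+1) = S(k) + ((2k^2 + 5k + 5)(k + 1)!) = ((2k + 1)(k + 1)! - 1) + ((2k^2 + 5k + 5)(k + 1)!).
Simplifying, S(k+1) = (2(k+1) + 1)((k+1) + 1)! - 1,
which is the closed form with n = k+1.
By the principle of mathematical induction, the result holds for all n ≥ 1.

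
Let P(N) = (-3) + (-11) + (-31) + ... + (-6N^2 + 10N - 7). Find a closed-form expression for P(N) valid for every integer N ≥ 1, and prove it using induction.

We claim P(N) = -N(2N^2 - 2N + 3) for all N ≥ 1.
Base step (N = 1): P(1) = -3, and the closed form gives -3. They agree.
Inductive step: assume the claim holds for N = r, so P(r) = r(-2r^2 + 2r - 3).
Then P(r+1) = P(r) + (10r - 6(r + 1)^2 + 3) = (r(-2r^2 + 2r - 3)) + (10r - 6(r + 1)^2 + 3).
Simplifying, P(r+1) = -(r + 1)(2r^2 + 2r + 3) = -(r+1)(2(r+1)^2 - 2(r+1) + 3),
which is the closed form with N = r+1.
This completes the induction.

P(N) = -N(2N^2 - 2N + 3)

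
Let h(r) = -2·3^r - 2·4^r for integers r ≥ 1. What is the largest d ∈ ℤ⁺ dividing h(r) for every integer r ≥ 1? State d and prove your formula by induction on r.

d = 2

Computing the first values: h(1) = -14 and h(2) = -50; gcd(-14, -50) = 2, so d ≤ 2.
We prove 2 | -2·3^r - 2·4^r for all r ≥ 1 by induction on r.
Base step (r = 1): h(1) = -14 = 2·(-7), so 2 | h(1).
Inductive step: suppose the statement holds for some k ≥ 1, i.e. 2 | h(k). Then
h(k+1) − 4·h(k) = (-2·3^(k+1) - 2·4^(k+1)) − 4·(-2·3^k - 2·4^k) = (-2)·3^k·(3 − 4) = (2)·3^k. Since 2 | h(k) by the inductive hypothesis, 2 | 4·h(k); and 2 | 2 since 2 = 2·1. Therefore 2 | h(k+1).
By the principle of mathematical induction, the result holds for all r ≥ 1.
Therefore the largest such d is 2.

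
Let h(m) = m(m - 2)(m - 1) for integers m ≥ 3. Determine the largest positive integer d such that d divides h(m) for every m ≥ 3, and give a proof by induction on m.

d = 6

Computing the first values: h(3) = 6 and h(4) = 24; gcd(6, 24) = 6, so d ≤ 6.
We prove 6 | m(m - 2)(m - 1) for all m ≥ 3 by induction on m.
Base step (m = 3): h(3) = 6 = 6·(1), so 6 | h(3).
Inductive step: suppose the statement holds for some i ≥ 3, i.e. 6 | h(i). Then
h(i+1) − h(i) = (i-1)·i·(i+1) − (i-2)·(i-1)·i = (i-1)·i·[(i+1) − (i-2)] = 3·(i-1)·i. The product of 2 consecutive integers is divisible by (2)! = 2, so h(i+1) − h(i) is divisible by 3·2 = 6. By the inductive hypothesis 6 | h(i), hence 6 | h(i+1).
By the principle of mathematical induction, the result holds for all m ≥ 3.
Therefore the largest such d is 6.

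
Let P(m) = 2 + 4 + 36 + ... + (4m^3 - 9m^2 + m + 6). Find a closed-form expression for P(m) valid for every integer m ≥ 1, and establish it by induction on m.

We claim P(m) = m(m^3 - m^2 - 3m + 5) for all m ≥ 1.
Base step (m = 1): P(1) = 2, and the closed form gives 2. They agree.
For the inductive step, assume it holds for an arbitrary p ≥ 1, so P(p) = p(p^3 - p^2 - 3p + 5).
Then P(p+1) = P(p) + (4p^3 + 3p^2 - 5p + 2) = (p(p^3 - p^2 - 3p + 5)) + (4p^3 + 3p^2 - 5p + 2).
Simplifying, P(p+1) = (p + 1)(p^3 + 2p^2 - 2p + 2) = (p+1)((p+1)^3 - (p+1)^2 - 3(p+1) + 5),
which is the closed form with m = p+1.
By induction, the statement is established for all m ≥ 1.

P(m) = m(m^3 - m^2 - 3m + 5)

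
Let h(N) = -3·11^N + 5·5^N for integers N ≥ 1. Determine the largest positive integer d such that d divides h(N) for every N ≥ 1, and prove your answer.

d = 2

Computing the first values: h(1) = -8 and h(2) = -238; gcd(-8, -238) = 2, so d ≤ 2.
We prove 2 | -3·11^N + 5·5^N for all N ≥ 1 by induction on N.
Base step (N = 1): h(1) = -8 = 2·(-4), so 2 | h(1).
Inductive step: assume the claim holds for N = i, i.e. 2 | h(i). Then
h(i+1) − 11·h(i) = (-3·11^(i+1) + 5·5^(i+1)) − 11·(-3·11^i + 5·5^i) = (5)·5^i·(5 − 11) = (-30)·5^i. Since 2 | h(i) by the inductive hypothesis, 2 | 11·h(i); and 2 | -30 since -30 = 2·-15. Therefore 2 | h(i+1).
By the principle of mathematical induction, the result holds for all N ≥ 1.
Therefore the largest such d is 2.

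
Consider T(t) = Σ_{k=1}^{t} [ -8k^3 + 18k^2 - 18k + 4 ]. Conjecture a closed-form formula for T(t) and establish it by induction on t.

T(t) = -2t(t^3 - t^2 + t + 1)

We claim T(t) = -2t(t^3 - t^2 + t + 1) for all t ≥ 1.
Base step (t = 1): T(1) = -4, and the closed form gives -4. They agree.
Inductive step: suppose the statement holds for some k ≥ 1, so T(k) = 2k(-k^3 + k^2 - k - 1).
Then T(k+1) = T(k) + (-8k^3 - 6k^2 - 6k - 4) = (2k(-k^3 + k^2 - k - 1)) + (-8k^3 - 6k^2 - 6k - 4).
Simplifying, T(k+1) = -2(k + 1)(k^3 + 2k^2 + 2k + 2) = -2(k+1)((k+1)^3 - (k+1)^2 + (k+1) + 1),
which is the closed form with t = k+1.
Hence, by induction on t, the claim holds for every t ≥ 1.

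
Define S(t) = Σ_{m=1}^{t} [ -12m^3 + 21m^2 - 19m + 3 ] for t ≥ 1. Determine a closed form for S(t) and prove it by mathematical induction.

We claim S(t) = -t(3t^3 - t^2 + 2t + 3) for all t ≥ 1.
When t = 1: S(1) = -7, and the closed form gives -7. They agree.
For the inductive step, assume it holds for an arbitrary m ≥ 1, so S(m) = m(-3m^3 + m^2 - 2m - 3).
Then S(m+1) = S(m) + (-12m^3 - 15m^2 - 13m - 7) = (m(-3m^3 + m^2 - 2m - 3)) + (-12m^3 - 15m^2 - 13m - 7).
Simplifying, S(m+1) = -(m + 1)(3m^3 + 8m^2 + 9m + 7) = -(m+1)(3(m+1)^3 - (m+1)^2 + 2(m+1) + 3),
which is the closed form with t = m+1.
By induction, the statement is established for all t ≥ 1.

S(t) = -t(3t^3 - t^2 + 2t + 3)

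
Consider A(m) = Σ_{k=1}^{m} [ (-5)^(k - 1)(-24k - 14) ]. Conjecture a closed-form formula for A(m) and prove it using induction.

A(m) = (-5)^m(4m + 3) - 3

We claim A(m) = (-5)^m(4m + 3) - 3 for all m ≥ 1.
Base step (m = 1): A(1) = -38, and the closed form gives -38. They agree.
Inductive step: assume the claim holds for m = k, so A(k) = (-5)^k(4k + 3) - 3.
Then A(k+1) = A(k) + ((-5)^k(-24k - 38)) = ((-5)^k(4k + 3) - 3) + ((-5)^k(-24k - 38)).
Simplifying, A(k+1) = -20(-5)^k·k - 35(-5)^k - 3 = (-5)^(k+1)(4(k+1) + 3) - 3,
which is the closed form with m = k+1.
This completes the induction.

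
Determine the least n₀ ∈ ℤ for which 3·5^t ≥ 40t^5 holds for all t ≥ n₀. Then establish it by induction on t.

n₀ = 9

At t = 8: 1171875 < 1310720, so the inequality fails and n₀ ≥ 9. We prove 3·5^t ≥ 40t^5 for all t ≥ 9.
When t = 9: 3·5^t = 5859375 and 40t^5 = 2361960, so 5859375 ≥ 2361960.
Suppose the result is true for t = r, so 3·5^r ≥ 40r^5.
Then 3·5^(r + 1) = 5·(3·5^r) ≥ 5·(40r^5).
Also, for r ≥ 9 we have 5·(40r^5) ≥ 40(r+1)^5, since 5 ≥ (1 + 1/r)^5 for all r ≥ 9.
Combining, 3·5^(r + 1) ≥ 40(r+1)^5.
Hence, by induction on t, the claim holds for every t ≥ 9.
Hence the smallest such n₀ is 9.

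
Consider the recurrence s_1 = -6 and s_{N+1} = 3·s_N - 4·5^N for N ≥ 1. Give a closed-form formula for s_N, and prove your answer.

s_N = 4·3^(N - 1) - 2·5^N

Computing the first terms: s_1 = -6, s_2 = -38, s_3 = -214. This suggests s_N = 4·3^(N - 1) - 2·5^N.
For the base case N = 1: the formula gives -6 = -6 = s_1.
Inductive step: suppose the statement holds for some m ≥ 1, so s_m = 4·3^(m - 1) - 2·5^m.
Then s_{m+1} = 3·s_m - 4·5^m = 3·(4·3^(m - 1) - 2·5^m) - 4·5^m = 4·3^m - 2·5^(m + 1) = 4·3^((m+1) - 1) - 2·5^(m+1),
which is the claimed formula at N = m+1.
By induction, the statement is established for all N ≥ 1.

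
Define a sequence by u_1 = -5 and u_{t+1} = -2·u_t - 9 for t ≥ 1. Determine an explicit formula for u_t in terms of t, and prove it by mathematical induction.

u_t = (-2)^t - 3

Computing the first terms: u_1 = -5, u_2 = 1, u_3 = -11. This suggests u_t = (-2)^t - 3.
Base step (t = 1): the formula gives -5 = -5 = u_1.
Suppose the result is true for t = p, so u_p = (-2)^p - 3.
Then u_{p+1} = -2·u_p - 9 = -2·((-2)^p - 3) - 9 = (-2)^(p + 1) - 3,
which is the claimed formula at t = p+1.
By induction, the statement is established for all t ≥ 1.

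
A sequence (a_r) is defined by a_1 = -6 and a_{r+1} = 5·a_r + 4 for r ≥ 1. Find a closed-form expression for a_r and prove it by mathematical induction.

a_r = -5^r - 1

Computing the first terms: a_1 = -6, a_2 = -26, a_3 = -126. This suggests a_r = -5^r - 1.
When r = 1: the formula gives -6 = -6 = a_1.
Suppose the result is true for r = m, so a_m = -5^m - 1.
Then a_{m+1} = 5·a_m + 4 = 5·(-5^m - 1) + 4 = -5^(m + 1) - 1,
which is the claimed formula at r = m+1.
By the principle of mathematical induction, the result holds for all r ≥ 1.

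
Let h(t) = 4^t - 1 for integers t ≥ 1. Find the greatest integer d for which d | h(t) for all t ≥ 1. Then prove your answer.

Computing the first values: h(1) = 3 and h(2) = 15; gcd(3, 15) = 3, so d ≤ 3.
We prove 3 | 4^t - 1 for all t ≥ 1 by induction on t.
Base step (t = 1): h(1) = 3 = 3·(1), so 3 | h(1).
Suppose the result is true for t = i, i.e. 3 | h(i). Then
4^{i+1} − 1^{i+1} = 4·4^i − 1·1^i = 4·(4^i − 1^i) + (3)·1^i. The first term is divisible by 3 by the inductive hypothesis, and the second term (3)·1^i is divisible by 3 since 3 | 3. Hence 3 | h(i+1).
Hence, by induction on t, the claim holds for every t ≥ 1.
Therefore the largest such d is 3.

d = 3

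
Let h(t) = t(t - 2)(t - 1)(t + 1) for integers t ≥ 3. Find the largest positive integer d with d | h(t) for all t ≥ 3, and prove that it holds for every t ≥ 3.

Computing the first values: h(3) = 24 and h(4) = 120; gcd(24, 120) = 24, so d ≤ 24.
We prove 24 | t(t - 2)(t - 1)(t + 1) for all t ≥ 3 by induction on t.
When t = 3: h(3) = 24 = 24·(1), so 24 | h(3).
Suppose the result is true for t = k, i.e. 24 | h(k). Then
h(k+1) − h(k) = (k-1)·k·(k+1)·(k+2) − (k-2)·(k-1)·k·(k+1) = (k-1)·k·(k+1)·[(k+2) − (k-2)] = 4·(k-1)·k·(k+1). The product of 3 consecutive integers is divisible by (3)! = 6, so h(k+1) − h(k) is divisible by 4·6 = 24. By the inductive hypothesis 24 | h(k), hence 24 | h(k+1).
By induction, the statement is established for all t ≥ 3.
Therefore the largest such d is 24.

d = 24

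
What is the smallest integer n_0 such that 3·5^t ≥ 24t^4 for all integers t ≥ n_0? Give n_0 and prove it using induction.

n_0 = 6

At t = 5: 9375 < 15000, so the inequality fails and n_0 ≥ 6. We prove 3·5^t ≥ 24t^4 for all t ≥ 6.
When t = 6: 3·5^t = 46875 and 24t^4 = 31104, so 46875 ≥ 31104.
For the inductive step, assume it holds for an arbitrary r ≥ 6, so 3·5^r ≥ 24r^4.
Then 3·5^(r + 1) = 5·(3·5^r) ≥ 5·(24r^4).
Also, for r ≥ 6 we have 5·(24r^4) ≥ 24(r+1)^4, since 5 ≥ (1 + 1/r)^4 for all r ≥ 6.
Combining, 3·5^(r + 1) ≥ 24(r+1)^4.
By the principle of mathematical induction, the result holds for all t ≥ 6.
Hence the smallest such n_0 is 6.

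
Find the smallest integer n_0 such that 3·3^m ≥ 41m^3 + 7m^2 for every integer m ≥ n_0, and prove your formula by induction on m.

n_0 = 9

At m = 8: 19683 < 21440, so the inequality fails and n_0 ≥ 9. We prove 3·3^m ≥ 41m^3 + 7m^2 for all m ≥ 9.
For the base case m = 9: 3·3^m = 59049 and 41m^3 + 7m^2 = 30456, so 59049 ≥ 30456.
Inductive step: assume the claim holds for m = j, so 3·3^j ≥ 41j^3 + 7j^2.
Then 3·3^(j + 1) = 3·(3·3^j) ≥ 3·(41j^3 + 7j^2).
Also, for j ≥ 9 we have 3·(41j^3 + 7j^2) ≥ 41(j+1)^3 + 7(j+1)^2, since 3·(41j^3 + 7j^2) − (41(j+1)^3 + 7(j+1)^2) = 82j^3 - 109j^2 - 137j - 48, which is nonnegative for all j ≥ 9.
Combining, 3·3^(j + 1) ≥ 41(j+1)^3 + 7(j+1)^2.
Hence, by induction on m, the claim holds for every m ≥ 9.
Hence the smallest such n_0 is 9.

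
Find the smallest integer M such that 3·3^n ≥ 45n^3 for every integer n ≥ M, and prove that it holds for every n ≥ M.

At n = 8: 19683 < 23040, so the inequality fails and M ≥ 9. We prove 3·3^n ≥ 45n^3 for all n ≥ 9.
Base step (n = 9): 3·3^n = 59049 and 45n^3 = 32805, so 59049 ≥ 32805.
Suppose the result is true for n = p, so 3·3^p ≥ 45p^3.
Then 3·3^(p + 1) = 3·(3·3^p) ≥ 3·(45p^3).
Also, for p ≥ 9 we have 3·(45p^3) ≥ 45(p+1)^3, since 3 ≥ (1 + 1/p)^3 for all p ≥ 9.
Combining, 3·3^(p + 1) ≥ 45(p+1)^3.
Hence, by induction on n, the claim holds for every n ≥ 9.
Hence the smallest such M is 9.

M = 9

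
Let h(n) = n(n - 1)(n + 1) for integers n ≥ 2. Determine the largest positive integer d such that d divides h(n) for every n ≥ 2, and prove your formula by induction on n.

Computing the first values: h(2) = 6 and h(3) = 24; gcd(6, 24) = 6, so d ≤ 6.
We prove 6 | n(n - 1)(n + 1) for all n ≥ 2 by induction on n.
Base step (n = 2): h(2) = 6 = 6·(1), so 6 | h(2).
For the inductive step, assume it holds for an arbitrary k ≥ 2, i.e. 6 | h(k). Then
h(k+1) − h(k) = k·(k+1)·(k+2) − (k-1)·k·(k+1) = k·(k+1)·[(k+2) − (k-1)] = 3·k·(k+1). The product of 2 consecutive integers is divisible by (2)! = 2, so h(k+1) − h(k) is divisible by 3·2 = 6. By the inductive hypothesis 6 | h(k), hence 6 | h(k+1).
By the principle of mathematical induction, the result holds for all n ≥ 2.
Therefore the largest such d is 6.

d = 6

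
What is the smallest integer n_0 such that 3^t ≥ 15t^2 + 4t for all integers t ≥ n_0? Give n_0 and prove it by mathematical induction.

n_0 = 6

At t = 5: 243 < 395, so the inequality fails and n_0 ≥ 6. We prove 3^t ≥ 15t^2 + 4t for all t ≥ 6.
Base case (t = 6): 3^t = 729 and 15t^2 + 4t = 564, so 729 ≥ 564.
Suppose the result is true for t = i, so 3^i ≥ 15i^2 + 4i.
Then 3^(i + 1) = 3·(3^i) ≥ 3·(15i^2 + 4i).
Also, for i ≥ 6 we have 3·(15i^2 + 4i) ≥ 15(i+1)^2 + 4(i+1), since 3·(15i^2 + 4i) − (15(i+1)^2 + 4(i+1)) = 30i^2 - 22i - 19, which is nonnegative for all i ≥ 6.
Combining, 3^(i + 1) ≥ 15(i+1)^2 + 4(i+1).
By induction, the statement is established for all t ≥ 6.
Hence the smallest such n_0 is 6.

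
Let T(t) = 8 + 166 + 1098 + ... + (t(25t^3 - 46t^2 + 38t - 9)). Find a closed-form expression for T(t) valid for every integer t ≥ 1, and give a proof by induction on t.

We claim T(t) = t(t + 1)(5t^3 - 4t^2 + 2t + 1) for all t ≥ 1.
Base case (t = 1): T(1) = 8, and the closed form gives 8. They agree.
For the inductive step, assume it holds for an arbitrary m ≥ 1, so T(m) = m(5m^4 + m^3 - 2m^2 + 3m + 1).
Then T(m+1) = T(m) + (25m^4 + 54m^3 + 50m^2 + 29m + 8) = (m(5m^4 + m^3 - 2m^2 + 3m + 1)) + (25m^4 + 54m^3 + 50m^2 + 29m + 8).
Simplifying, T(m+1) = (m + 1)(m + 2)(5m^3 + 11m^2 + 9m + 4) = (m+1)((m+1) + 1)(5(m+1)^3 - 4(m+1)^2 + 2(m+1) + 1),
which is the closed form with t = m+1.
By induction, the statement is established for all t ≥ 1.

T(t) = t(t + 1)(5t^3 - 4t^2 + 2t + 1)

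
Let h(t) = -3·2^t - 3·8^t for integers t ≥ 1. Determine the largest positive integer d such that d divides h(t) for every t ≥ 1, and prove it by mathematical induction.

Computing the first values: h(1) = -30 and h(2) = -204; gcd(-30, -204) = 6, so d ≤ 6.
We prove 6 | -3·2^t - 3·8^t for all t ≥ 1 by induction on t.
Base case (t = 1): h(1) = -30 = 6·(-5), so 6 | h(1).
Suppose the result is true for t = j, i.e. 6 | h(j). Then
h(j+1) − 8·h(j) = (-3·2^(j+1) - 3·8^(j+1)) − 8·(-3·2^j - 3·8^j) = (-3)·2^j·(2 − 8) = (18)·2^j. Since 6 | h(j) by the inductive hypothesis, 6 | 8·h(j); and 6 | 18 since 18 = 6·3. Therefore 6 | h(j+1).
Hence, by induction on t, the claim holds for every t ≥ 1.
Therefore the largest such d is 6.

d = 6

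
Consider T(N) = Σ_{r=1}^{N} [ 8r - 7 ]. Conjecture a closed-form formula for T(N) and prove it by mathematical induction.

T(N) = N(4N - 3)

We claim T(N) = N(4N - 3) for all N ≥ 1.
For the base case N = 1: T(1) = 1, and the closed form gives 1. They agree.
For the inductive step, assume it holds for an arbitrary r ≥ 1, so T(r) = r(4r - 3).
Then T(r+1) = T(r) + (8r + 1) = (r(4r - 3)) + (8r + 1).
Simplifying, T(r+1) = (r + 1)(4r + 1) = (r+1)(4(r+1) - 3),
which is the closed form with N = r+1.
By the principle of mathematical induction, the result holds for all N ≥ 1.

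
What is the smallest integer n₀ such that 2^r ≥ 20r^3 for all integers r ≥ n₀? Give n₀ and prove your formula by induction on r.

At r = 16: 65536 < 81920, so the inequality fails and n₀ ≥ 17. We prove 2^r ≥ 20r^3 for all r ≥ 17.
Base case (r = 17): 2^r = 131072 and 20r^3 = 98260, so 131072 ≥ 98260.
Inductive step: assume the claim holds for r = k, so 2^k ≥ 20k^3.
Then 2^(k + 1) = 2·(2^k) ≥ 2·(20k^3).
Also, for k ≥ 17 we have 2·(20k^3) ≥ 20(k+1)^3, since 2 ≥ (1 + 1/k)^3 for all k ≥ 17.
Combining, 2^(k + 1) ≥ 20(k+1)^3.
This completes the induction.
Hence the smallest such n₀ is 17.

n₀ = 17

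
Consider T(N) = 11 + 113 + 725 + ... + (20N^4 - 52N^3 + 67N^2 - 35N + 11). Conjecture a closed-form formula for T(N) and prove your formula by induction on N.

T(N) = N(4N^4 - 3N^3 + 3N^2 + 3N + 4)

We claim T(N) = N(4N^4 - 3N^3 + 3N^2 + 3N + 4) for all N ≥ 1.
When N = 1: T(1) = 11, and the closed form gives 11. They agree.
Inductive step: assume the claim holds for N = m, so T(m) = m(4m^4 - 3m^3 + 3m^2 + 3m + 4).
Then T(m+1) = T(m) + (20m^4 + 28m^3 + 31m^2 + 23m + 11) = (m(4m^4 - 3m^3 + 3m^2 + 3m + 4)) + (20m^4 + 28m^3 + 31m^2 + 23m + 11).
Simplifying, T(m+1) = (m + 1)(4m^4 + 13m^3 + 18m^2 + 16m + 11) = (m+1)(4(m+1)^4 - 3(m+1)^3 + 3(m+1)^2 + 3(m+1) + 4),
which is the closed form with N = m+1.
Hence, by induction on N, the claim holds for every N ≥ 1.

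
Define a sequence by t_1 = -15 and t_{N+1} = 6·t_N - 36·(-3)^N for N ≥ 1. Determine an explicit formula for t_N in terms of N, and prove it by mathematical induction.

Computing the first terms: t_1 = -15, t_2 = 18, t_3 = -216. This suggests t_N = 4(-3)^N - 3·6^(N - 1).
When N = 1: the formula gives -15 = -15 = t_1.
Inductive step: suppose the statement holds for some m ≥ 1, so t_m = 4(-3)^m - 3·6^(m - 1).
Then t_{m+1} = 6·t_m - 36·(-3)^m = 6·(4(-3)^m - 3·6^(m - 1)) - 36·(-3)^m = 4(-3)^(m + 1) - 3·6^m = 4(-3)^(m+1) - 3·6^((m+1) - 1),
which is the claimed formula at N = m+1.
This completes the induction.

t_N = 4(-3)^N - 3·6^(N - 1)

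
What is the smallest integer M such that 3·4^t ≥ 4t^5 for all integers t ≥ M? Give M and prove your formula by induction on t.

At t = 7: 49152 < 67228, so the inequality fails and M ≥ 8. We prove 3·4^t ≥ 4t^5 for all t ≥ 8.
Base case (t = 8): 3·4^t = 196608 and 4t^5 = 131072, so 196608 ≥ 131072.
Inductive step: suppose the statement holds for some r ≥ 8, so 3·4^r ≥ 4r^5.
Then 3·4^(r + 1) = 4·(3·4^r) ≥ 4·(4r^5).
Also, for r ≥ 8 we have 4·(4r^5) ≥ 4(r+1)^5, since 4 ≥ (1 + 1/r)^5 for all r ≥ 8.
Combining, 3·4^(r + 1) ≥ 4(r+1)^5.
Hence, by induction on t, the claim holds for every t ≥ 8.
Hence the smallest such M is 8.

M = 8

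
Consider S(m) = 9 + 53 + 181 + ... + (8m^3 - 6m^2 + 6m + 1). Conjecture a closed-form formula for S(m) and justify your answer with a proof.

S(m) = m(2m^3 + 2m^2 + 2m + 3)

We claim S(m) = m(2m^3 + 2m^2 + 2m + 3) for all m ≥ 1.
When m = 1: S(1) = 9, and the closed form gives 9. They agree.
Suppose the result is true for m = p, so S(p) = p(2p^3 + 2p^2 + 2p + 3).
Then S(p+1) = S(p) + (8p^3 + 18p^2 + 18p + 9) = (p(2p^3 + 2p^2 + 2p + 3)) + (8p^3 + 18p^2 + 18p + 9).
Simplifying, S(p+1) = (p + 1)(2p^3 + 8p^2 + 12p + 9) = (p+1)(2(p+1)^3 + 2(p+1)^2 + 2(p+1) + 3),
which is the closed form with m = p+1.
Hence, by induction on m, the claim holds for every m ≥ 1.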